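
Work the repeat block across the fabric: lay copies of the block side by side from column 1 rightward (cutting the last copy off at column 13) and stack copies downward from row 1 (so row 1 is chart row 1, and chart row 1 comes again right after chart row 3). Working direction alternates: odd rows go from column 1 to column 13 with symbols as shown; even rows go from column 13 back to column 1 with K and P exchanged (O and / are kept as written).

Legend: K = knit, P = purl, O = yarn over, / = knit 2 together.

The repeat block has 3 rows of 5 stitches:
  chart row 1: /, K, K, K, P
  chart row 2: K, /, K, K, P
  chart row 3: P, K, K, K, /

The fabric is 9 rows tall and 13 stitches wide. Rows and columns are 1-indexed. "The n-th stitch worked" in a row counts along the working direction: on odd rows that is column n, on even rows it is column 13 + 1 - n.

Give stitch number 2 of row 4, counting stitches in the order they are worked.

Stitch:
P

Derivation:
Row 4 uses chart row ((4-1) mod 3)+1 = 1. Row 4 is even, so WS.
Chart row 1 tiled across columns 1-13: / K K K P / K K K P / K K
WS row: flip the tiled sequence (start at column 13) and apply K<->P; O and / stay.
Row 4 as worked: P P / K P P P / K P P P /
Counting 2 along the worked row gives P.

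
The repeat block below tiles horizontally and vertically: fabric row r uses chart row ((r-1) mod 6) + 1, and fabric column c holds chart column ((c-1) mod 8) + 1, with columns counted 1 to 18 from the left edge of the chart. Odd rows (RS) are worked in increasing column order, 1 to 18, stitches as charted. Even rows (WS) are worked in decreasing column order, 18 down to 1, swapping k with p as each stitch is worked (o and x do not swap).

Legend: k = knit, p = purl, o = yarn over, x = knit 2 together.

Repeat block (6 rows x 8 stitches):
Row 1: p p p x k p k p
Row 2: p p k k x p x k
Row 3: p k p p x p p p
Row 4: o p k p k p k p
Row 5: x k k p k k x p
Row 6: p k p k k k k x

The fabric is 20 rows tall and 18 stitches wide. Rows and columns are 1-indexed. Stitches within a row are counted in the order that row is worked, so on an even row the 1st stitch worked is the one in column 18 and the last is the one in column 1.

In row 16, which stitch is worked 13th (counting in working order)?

== STITCH ==
k

Derivation:
Row 16 uses chart row ((16-1) mod 6)+1 = 4. Row 16 is even, so WS.
Chart row 4 tiled across columns 1-18: o p k p k p k p o p k p k p k p o p
WS: work from column 18 back to column 1 (reverse the tiled row), swapping k<->p (o and x unchanged).
Row 16 as worked: k o k p k p k p k o k p k p k p k o
Counting 13 along the worked row gives k.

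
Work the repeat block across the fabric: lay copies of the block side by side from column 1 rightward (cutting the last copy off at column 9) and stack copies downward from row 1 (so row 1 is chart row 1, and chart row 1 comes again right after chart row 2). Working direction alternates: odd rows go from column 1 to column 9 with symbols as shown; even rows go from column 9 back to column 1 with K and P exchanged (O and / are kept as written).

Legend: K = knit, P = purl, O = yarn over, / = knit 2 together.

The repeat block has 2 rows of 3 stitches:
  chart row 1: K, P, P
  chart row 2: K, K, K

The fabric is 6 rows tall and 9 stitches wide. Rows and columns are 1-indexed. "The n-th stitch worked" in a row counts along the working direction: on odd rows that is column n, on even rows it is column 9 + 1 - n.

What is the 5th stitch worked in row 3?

Result:
P

Derivation:
Row 3 uses chart row ((3-1) mod 2)+1 = 1. Row 3 is odd, so RS.
Chart row 1 tiled across columns 1-9: K P P K P P K P P
RS: work column 1 to column 9, symbols as charted — the tiled row is the row as worked.
Stitch 5 in working order -> P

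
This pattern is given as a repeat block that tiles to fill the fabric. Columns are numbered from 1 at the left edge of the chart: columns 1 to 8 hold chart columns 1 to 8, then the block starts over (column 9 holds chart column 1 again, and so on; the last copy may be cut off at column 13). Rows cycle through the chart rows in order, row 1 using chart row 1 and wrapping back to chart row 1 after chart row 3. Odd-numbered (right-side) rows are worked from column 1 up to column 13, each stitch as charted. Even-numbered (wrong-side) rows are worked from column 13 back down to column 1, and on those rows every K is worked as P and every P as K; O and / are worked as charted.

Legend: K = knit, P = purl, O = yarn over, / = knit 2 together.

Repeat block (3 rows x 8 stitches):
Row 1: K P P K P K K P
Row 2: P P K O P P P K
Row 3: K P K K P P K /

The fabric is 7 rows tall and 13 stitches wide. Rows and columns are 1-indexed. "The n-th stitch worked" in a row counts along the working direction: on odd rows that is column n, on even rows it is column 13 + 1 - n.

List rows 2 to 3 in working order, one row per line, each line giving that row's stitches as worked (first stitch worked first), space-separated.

== ROWS AS WORKED ==
K O P K K P K K K O P K K
K P K K P P K / K P K K P

Derivation:
Row 2: chart row 2, WS - tiled (columns 1-13): P P K O P P P K P P K O P; work from column 13 back to 1 with K<->P swapped.
Row 3: chart row 3, RS - tile across columns 1-13 and work as-is.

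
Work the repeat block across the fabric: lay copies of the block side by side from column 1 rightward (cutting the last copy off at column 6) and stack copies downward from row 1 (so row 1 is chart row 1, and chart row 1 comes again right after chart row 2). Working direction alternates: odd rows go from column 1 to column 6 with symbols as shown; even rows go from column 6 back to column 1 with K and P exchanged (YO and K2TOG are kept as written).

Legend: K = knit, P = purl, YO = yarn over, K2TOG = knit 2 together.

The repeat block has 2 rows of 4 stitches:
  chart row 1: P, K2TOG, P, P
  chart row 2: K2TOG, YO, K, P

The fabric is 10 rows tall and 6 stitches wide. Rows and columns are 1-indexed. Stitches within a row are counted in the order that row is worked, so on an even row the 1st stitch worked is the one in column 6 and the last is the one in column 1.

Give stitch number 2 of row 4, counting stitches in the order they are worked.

Row 4: (4-1) mod 2 = 1, so use chart row 2. Even row -> WS.
Chart row 2 tiled across columns 1-6: K2TOG YO K P K2TOG YO
WS: work from column 6 back to column 1 (reverse the tiled row), swapping K<->P (YO and K2TOG unchanged).
Row 4 as worked: YO K2TOG K P YO K2TOG
The 2nd stitch worked is K2TOG.

Result:
K2TOG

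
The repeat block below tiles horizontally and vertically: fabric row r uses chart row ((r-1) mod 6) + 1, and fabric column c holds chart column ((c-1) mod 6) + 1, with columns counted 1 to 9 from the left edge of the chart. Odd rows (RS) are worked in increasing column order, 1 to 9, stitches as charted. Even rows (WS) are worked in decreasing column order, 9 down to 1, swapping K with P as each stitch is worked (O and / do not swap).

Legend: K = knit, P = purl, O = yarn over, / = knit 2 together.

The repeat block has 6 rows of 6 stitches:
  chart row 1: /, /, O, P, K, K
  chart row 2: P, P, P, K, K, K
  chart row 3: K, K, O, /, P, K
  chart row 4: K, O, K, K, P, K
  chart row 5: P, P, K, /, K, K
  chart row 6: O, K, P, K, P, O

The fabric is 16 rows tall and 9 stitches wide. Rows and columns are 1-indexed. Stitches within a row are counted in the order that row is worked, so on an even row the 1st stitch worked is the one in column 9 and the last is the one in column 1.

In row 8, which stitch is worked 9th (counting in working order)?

Stitch:
K

Derivation:
Row 8: (8-1) mod 6 = 1, so use chart row 2. Even row -> WS.
Chart row 2 tiled across columns 1-9: P P P K K K P P P
WS row: flip the tiled sequence (start at column 9) and apply K<->P; O and / stay.
Row 8 as worked: K K K P P P K K K
The 9th stitch worked is K.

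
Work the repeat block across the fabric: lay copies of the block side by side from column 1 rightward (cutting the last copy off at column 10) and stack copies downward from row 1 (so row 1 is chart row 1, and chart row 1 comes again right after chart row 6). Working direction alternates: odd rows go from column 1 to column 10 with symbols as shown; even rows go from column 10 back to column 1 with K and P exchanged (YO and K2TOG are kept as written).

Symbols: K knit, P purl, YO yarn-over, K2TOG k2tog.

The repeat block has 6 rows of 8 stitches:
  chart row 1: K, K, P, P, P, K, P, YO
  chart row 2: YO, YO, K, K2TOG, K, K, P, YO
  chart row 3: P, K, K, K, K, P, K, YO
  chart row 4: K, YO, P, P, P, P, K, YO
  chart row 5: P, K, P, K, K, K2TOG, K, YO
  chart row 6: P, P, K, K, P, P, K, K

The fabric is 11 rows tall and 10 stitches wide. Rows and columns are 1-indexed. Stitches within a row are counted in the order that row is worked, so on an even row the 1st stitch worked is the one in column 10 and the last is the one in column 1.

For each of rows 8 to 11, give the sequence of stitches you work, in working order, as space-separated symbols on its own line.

Row 8: chart row 2, WS - tiled (columns 1-10): YO YO K K2TOG K K P YO YO YO; work from column 10 back to 1 with K<->P swapped.
Row 9: chart row 3, RS - tile across columns 1-10 and work as-is.
Row 10: chart row 4, WS - tiled (columns 1-10): K YO P P P P K YO K YO; work from column 10 back to 1 with K<->P swapped.
Row 11: chart row 5, RS - tile across columns 1-10 and work as-is.

Result:
YO YO YO K P P K2TOG P YO YO
P K K K K P K YO P K
YO P YO P K K K K YO P
P K P K K K2TOG K YO P K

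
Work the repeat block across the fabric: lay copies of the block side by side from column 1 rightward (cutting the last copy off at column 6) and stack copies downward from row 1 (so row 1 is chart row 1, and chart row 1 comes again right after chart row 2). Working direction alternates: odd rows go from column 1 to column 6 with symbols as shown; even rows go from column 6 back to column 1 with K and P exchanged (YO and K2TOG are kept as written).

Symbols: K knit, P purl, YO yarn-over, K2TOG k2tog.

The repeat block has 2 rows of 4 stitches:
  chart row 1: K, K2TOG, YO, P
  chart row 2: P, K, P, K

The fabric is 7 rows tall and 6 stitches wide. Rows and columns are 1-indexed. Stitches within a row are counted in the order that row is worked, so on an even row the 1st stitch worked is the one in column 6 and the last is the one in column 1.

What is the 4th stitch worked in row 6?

Row 6 uses chart row ((6-1) mod 2)+1 = 2. Row 6 is even, so WS.
Chart row 2 tiled across columns 1-6: P K P K P K
Wrong side: read the tiled row from column 6 down to 1 and exchange K with P (leave YO, K2TOG).
Row 6 as worked: P K P K P K
Stitch 4 in working order -> K

Result:
K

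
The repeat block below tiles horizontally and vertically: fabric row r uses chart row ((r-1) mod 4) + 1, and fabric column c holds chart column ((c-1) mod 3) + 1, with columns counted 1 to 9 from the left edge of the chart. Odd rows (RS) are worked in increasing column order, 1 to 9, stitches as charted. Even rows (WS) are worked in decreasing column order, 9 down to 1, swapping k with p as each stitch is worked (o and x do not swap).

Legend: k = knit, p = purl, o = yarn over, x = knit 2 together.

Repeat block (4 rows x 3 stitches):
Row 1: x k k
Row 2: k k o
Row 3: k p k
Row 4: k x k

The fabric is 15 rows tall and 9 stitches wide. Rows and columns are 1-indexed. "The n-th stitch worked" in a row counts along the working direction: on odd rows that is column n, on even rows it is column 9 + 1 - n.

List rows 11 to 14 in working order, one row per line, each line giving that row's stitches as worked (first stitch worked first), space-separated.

Rows as worked:
k p k k p k k p k
p x p p x p p x p
x k k x k k x k k
o p p o p p o p p

Derivation:
Row 11: chart row 3, RS - tile across columns 1-9 and work as-is.
Row 12: chart row 4, WS - tiled (columns 1-9): k x k k x k k x k; work from column 9 back to 1 with k<->p swapped.
Row 13: chart row 1, RS - tile across columns 1-9 and work as-is.
Row 14: chart row 2, WS - tiled (columns 1-9): k k o k k o k k o; work from column 9 back to 1 with k<->p swapped.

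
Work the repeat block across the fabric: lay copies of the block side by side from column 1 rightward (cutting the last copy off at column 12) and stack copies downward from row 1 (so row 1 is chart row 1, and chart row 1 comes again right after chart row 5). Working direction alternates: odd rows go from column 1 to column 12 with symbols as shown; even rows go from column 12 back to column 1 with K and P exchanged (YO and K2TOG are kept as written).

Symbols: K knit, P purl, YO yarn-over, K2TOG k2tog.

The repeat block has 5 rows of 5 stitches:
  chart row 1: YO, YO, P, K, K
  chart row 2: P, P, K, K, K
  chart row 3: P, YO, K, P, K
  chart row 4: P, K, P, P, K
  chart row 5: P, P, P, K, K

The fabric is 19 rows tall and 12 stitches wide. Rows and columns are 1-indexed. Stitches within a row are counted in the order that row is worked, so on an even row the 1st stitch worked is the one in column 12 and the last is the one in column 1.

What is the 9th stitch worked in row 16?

Stitch:
P

Derivation:
Row 16: (16-1) mod 5 = 0, so use chart row 1. Even row -> WS.
Chart row 1 tiled across columns 1-12: YO YO P K K YO YO P K K YO YO
WS row: flip the tiled sequence (start at column 12) and apply K<->P; YO and K2TOG stay.
Row 16 as worked: YO YO P P K YO YO P P K YO YO
Stitch 9 in working order -> P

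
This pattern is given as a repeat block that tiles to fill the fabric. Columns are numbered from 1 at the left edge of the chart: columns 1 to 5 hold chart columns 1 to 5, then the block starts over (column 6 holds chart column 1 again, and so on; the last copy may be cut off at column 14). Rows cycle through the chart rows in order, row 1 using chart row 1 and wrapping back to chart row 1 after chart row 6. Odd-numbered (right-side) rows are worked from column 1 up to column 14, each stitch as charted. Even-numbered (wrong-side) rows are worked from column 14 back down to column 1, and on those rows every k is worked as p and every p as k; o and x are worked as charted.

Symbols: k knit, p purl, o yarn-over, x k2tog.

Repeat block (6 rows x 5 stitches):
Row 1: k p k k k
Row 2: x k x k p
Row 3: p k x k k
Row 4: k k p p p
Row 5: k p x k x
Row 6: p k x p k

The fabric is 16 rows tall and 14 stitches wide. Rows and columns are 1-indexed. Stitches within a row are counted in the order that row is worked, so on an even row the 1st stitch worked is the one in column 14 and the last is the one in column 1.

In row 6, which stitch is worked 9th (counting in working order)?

Row 6 uses chart row ((6-1) mod 6)+1 = 6. Row 6 is even, so WS.
Chart row 6 tiled across columns 1-14: p k x p k p k x p k p k x p
Wrong side: read the tiled row from column 14 down to 1 and exchange k with p (leave o, x).
Row 6 as worked: k x p k p k x p k p k x p k
Counting 9 along the worked row gives k.

Result:
k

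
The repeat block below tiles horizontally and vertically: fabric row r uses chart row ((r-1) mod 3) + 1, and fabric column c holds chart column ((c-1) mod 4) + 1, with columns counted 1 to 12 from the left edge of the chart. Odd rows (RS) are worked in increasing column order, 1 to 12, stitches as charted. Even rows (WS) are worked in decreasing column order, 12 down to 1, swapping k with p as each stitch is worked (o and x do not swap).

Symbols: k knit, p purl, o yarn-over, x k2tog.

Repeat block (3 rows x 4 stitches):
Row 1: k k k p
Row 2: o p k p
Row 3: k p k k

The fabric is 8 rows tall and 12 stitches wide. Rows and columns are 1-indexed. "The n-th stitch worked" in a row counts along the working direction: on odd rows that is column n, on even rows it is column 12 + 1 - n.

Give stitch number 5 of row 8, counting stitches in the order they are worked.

Row 8: (8-1) mod 3 = 1, so use chart row 2. Even row -> WS.
Chart row 2 tiled across columns 1-12: o p k p o p k p o p k p
Wrong side: read the tiled row from column 12 down to 1 and exchange k with p (leave o, x).
Row 8 as worked: k p k o k p k o k p k o
The 5th stitch worked is k.

Stitch:
k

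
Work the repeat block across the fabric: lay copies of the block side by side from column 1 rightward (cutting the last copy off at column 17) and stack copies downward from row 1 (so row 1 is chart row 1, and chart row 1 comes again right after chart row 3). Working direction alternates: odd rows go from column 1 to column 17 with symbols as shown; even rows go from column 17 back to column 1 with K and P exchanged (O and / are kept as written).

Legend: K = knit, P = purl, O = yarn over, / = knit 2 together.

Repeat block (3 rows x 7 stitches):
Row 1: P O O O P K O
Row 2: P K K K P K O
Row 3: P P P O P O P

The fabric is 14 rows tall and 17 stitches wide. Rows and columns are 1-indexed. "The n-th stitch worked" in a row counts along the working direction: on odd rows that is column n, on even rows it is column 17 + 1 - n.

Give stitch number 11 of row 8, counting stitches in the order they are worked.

For row 8: chart row = ((8-1) mod 3) + 1 = 2; this is a WS (even) row.
Chart row 2 tiled across columns 1-17: P K K K P K O P K K K P K O P K K
WS row: flip the tiled sequence (start at column 17) and apply K<->P; O and / stay.
Row 8 as worked: P P K O P K P P P K O P K P P P K
Counting 11 along the worked row gives O.

== STITCH ==
O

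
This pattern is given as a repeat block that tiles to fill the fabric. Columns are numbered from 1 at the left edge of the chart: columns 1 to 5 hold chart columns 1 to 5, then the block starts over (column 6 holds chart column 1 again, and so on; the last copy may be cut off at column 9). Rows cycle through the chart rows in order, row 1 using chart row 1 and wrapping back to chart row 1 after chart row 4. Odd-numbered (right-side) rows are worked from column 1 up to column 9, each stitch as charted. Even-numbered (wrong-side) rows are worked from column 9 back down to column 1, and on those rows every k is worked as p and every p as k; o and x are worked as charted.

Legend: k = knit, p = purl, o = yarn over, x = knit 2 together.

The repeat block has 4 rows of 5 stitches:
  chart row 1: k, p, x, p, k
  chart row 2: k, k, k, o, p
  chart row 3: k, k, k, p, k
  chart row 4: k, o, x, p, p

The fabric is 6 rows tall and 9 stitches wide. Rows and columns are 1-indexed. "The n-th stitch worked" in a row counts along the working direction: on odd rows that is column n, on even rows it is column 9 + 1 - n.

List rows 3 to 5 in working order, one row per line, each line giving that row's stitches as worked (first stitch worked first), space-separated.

== ROWS AS WORKED ==
k k k p k k k k p
k x o p k k x o p
k p x p k k p x p

Derivation:
Row 3: chart row 3, RS - tile across columns 1-9 and work as-is.
Row 4: chart row 4, WS - tiled (columns 1-9): k o x p p k o x p; work from column 9 back to 1 with k<->p swapped.
Row 5: chart row 1, RS - tile across columns 1-9 and work as-is.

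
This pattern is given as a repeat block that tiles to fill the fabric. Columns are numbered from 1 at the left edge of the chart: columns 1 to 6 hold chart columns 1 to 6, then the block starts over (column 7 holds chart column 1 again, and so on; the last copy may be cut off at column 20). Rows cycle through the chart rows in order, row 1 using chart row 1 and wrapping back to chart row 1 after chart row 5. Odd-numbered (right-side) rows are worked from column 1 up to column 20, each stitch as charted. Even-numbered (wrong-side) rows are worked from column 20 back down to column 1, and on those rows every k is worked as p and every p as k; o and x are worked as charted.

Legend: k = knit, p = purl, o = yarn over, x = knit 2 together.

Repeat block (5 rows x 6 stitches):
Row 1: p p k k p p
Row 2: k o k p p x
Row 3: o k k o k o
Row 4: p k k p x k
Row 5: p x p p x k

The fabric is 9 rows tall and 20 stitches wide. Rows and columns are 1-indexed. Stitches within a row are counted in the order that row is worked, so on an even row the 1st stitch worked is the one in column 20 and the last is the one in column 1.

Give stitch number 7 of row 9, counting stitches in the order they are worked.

Stitch:
p

Derivation:
Row 9 uses chart row ((9-1) mod 5)+1 = 4. Row 9 is odd, so RS.
Chart row 4 tiled across columns 1-20: p k k p x k p k k p x k p k k p x k p k
Right side: take the tiled row as-is (worked left to right from column 1).
The 7th stitch worked is p.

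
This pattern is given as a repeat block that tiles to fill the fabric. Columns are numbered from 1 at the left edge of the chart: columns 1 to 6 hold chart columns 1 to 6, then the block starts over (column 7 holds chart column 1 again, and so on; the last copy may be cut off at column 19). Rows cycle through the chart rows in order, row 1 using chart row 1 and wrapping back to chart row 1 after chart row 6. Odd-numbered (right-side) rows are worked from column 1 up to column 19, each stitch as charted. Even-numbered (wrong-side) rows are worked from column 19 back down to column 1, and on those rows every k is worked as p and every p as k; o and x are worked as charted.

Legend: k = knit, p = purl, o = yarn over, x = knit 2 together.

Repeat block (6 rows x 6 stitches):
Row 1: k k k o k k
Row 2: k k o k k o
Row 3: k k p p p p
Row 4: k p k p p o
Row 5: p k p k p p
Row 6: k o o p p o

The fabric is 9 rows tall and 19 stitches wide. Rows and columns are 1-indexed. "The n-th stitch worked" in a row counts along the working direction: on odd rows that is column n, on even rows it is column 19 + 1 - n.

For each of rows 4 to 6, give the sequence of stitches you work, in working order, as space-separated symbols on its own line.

== ROWS AS WORKED ==
p o k k p k p o k k p k p o k k p k p
p k p k p p p k p k p p p k p k p p p
p o k k o o p o k k o o p o k k o o p

Derivation:
Row 4: chart row 4, WS - tiled (columns 1-19): k p k p p o k p k p p o k p k p p o k; work from column 19 back to 1 with k<->p swapped.
Row 5: chart row 5, RS - tile across columns 1-19 and work as-is.
Row 6: chart row 6, WS - tiled (columns 1-19): k o o p p o k o o p p o k o o p p o k; work from column 19 back to 1 with k<->p swapped.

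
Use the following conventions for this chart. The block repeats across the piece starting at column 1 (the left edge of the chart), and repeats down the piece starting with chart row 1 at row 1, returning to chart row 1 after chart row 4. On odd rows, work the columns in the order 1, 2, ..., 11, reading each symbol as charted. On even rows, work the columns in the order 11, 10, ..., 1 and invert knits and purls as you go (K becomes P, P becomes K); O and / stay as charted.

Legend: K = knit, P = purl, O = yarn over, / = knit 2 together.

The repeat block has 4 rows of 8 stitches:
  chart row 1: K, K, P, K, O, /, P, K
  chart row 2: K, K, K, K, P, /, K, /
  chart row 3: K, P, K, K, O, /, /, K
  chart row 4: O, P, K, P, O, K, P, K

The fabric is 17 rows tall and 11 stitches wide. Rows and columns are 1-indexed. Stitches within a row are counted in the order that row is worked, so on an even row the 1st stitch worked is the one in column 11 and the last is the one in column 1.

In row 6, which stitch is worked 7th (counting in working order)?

Result:
K

Derivation:
For row 6: chart row = ((6-1) mod 4) + 1 = 2; this is a WS (even) row.
Chart row 2 tiled across columns 1-11: K K K K P / K / K K K
Wrong side: read the tiled row from column 11 down to 1 and exchange K with P (leave O, /).
Row 6 as worked: P P P / P / K P P P P
The 7th stitch worked is K.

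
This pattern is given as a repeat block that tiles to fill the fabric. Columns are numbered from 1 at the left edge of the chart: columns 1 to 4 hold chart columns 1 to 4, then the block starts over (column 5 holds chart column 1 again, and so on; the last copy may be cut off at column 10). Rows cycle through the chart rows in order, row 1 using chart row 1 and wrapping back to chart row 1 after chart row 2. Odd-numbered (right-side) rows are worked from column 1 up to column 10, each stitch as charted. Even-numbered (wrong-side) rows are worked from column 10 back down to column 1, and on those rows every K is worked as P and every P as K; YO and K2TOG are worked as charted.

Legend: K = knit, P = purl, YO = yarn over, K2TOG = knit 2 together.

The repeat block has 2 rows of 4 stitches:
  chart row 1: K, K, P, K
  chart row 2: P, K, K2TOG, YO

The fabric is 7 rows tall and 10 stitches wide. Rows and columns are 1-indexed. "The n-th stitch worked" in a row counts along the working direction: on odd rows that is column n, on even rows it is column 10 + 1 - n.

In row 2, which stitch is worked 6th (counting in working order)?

== STITCH ==
K

Derivation:
Row 2 uses chart row ((2-1) mod 2)+1 = 2. Row 2 is even, so WS.
Chart row 2 tiled across columns 1-10: P K K2TOG YO P K K2TOG YO P K
WS row: flip the tiled sequence (start at column 10) and apply K<->P; YO and K2TOG stay.
Row 2 as worked: P K YO K2TOG P K YO K2TOG P K
Counting 6 along the worked row gives K.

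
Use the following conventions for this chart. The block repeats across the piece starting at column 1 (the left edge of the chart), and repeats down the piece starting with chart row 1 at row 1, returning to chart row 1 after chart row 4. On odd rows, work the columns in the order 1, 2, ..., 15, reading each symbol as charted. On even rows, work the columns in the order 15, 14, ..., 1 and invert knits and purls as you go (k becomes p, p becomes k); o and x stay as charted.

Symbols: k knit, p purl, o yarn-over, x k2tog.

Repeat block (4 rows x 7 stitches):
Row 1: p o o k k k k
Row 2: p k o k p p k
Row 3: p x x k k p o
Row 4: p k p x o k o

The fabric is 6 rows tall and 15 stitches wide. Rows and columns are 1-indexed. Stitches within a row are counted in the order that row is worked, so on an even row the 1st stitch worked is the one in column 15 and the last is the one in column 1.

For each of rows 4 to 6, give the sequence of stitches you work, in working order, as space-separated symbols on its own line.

Row 4: chart row 4, WS - tiled (columns 1-15): p k p x o k o p k p x o k o p; work from column 15 back to 1 with k<->p swapped.
Row 5: chart row 1, RS - tile across columns 1-15 and work as-is.
Row 6: chart row 2, WS - tiled (columns 1-15): p k o k p p k p k o k p p k p; work from column 15 back to 1 with k<->p swapped.

Result:
k o p o x k p k o p o x k p k
p o o k k k k p o o k k k k p
k p k k p o p k p k k p o p k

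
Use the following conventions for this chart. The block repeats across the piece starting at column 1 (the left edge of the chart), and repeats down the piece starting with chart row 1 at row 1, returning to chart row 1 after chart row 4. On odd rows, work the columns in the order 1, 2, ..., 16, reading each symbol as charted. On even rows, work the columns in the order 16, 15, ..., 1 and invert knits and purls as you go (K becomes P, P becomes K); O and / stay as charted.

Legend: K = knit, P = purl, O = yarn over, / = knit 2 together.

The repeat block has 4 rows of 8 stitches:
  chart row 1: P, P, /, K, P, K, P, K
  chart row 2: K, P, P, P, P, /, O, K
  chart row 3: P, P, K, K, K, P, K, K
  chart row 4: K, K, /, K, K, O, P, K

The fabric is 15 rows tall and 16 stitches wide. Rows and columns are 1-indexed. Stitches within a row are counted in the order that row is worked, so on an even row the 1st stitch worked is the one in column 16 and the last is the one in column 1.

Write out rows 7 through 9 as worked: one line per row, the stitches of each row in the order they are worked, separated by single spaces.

Rows as worked:
P P K K K P K K P P K K K P K K
P K O P P / P P P K O P P / P P
P P / K P K P K P P / K P K P K

Derivation:
Row 7: chart row 3, RS - tile across columns 1-16 and work as-is.
Row 8: chart row 4, WS - tiled (columns 1-16): K K / K K O P K K K / K K O P K; work from column 16 back to 1 with K<->P swapped.
Row 9: chart row 1, RS - tile across columns 1-16 and work as-is.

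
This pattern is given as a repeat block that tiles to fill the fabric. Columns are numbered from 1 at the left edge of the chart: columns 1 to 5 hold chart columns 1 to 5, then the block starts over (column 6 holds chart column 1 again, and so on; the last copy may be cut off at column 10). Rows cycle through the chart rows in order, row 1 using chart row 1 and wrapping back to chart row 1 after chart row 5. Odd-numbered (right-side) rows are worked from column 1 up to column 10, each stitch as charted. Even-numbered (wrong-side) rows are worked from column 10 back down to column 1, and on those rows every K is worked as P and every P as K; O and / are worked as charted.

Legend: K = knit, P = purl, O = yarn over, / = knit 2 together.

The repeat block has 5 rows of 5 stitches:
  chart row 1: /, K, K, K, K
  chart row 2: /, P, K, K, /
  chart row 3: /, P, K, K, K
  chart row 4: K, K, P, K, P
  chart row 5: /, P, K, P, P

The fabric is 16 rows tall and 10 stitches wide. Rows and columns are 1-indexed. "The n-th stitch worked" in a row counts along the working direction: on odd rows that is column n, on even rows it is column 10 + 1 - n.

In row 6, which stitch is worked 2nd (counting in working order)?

Row 6: (6-1) mod 5 = 0, so use chart row 1. Even row -> WS.
Chart row 1 tiled across columns 1-10: / K K K K / K K K K
WS: work from column 10 back to column 1 (reverse the tiled row), swapping K<->P (O and / unchanged).
Row 6 as worked: P P P P / P P P P /
Counting 2 along the worked row gives P.

== STITCH ==
P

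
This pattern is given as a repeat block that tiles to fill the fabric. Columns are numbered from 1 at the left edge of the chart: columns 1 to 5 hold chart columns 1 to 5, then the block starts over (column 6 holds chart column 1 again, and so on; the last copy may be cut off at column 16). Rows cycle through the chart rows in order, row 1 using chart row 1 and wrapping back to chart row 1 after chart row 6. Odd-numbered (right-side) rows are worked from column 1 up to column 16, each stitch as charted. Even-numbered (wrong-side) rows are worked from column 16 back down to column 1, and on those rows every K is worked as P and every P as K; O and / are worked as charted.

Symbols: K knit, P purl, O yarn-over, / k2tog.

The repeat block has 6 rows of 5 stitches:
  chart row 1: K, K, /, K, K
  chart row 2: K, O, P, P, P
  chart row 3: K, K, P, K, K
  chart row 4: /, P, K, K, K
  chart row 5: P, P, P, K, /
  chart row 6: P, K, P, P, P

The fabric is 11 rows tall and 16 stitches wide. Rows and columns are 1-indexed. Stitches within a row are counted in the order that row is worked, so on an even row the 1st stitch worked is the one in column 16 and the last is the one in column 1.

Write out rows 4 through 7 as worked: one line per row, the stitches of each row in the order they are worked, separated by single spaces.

== ROWS AS WORKED ==
/ P P P K / P P P K / P P P K /
P P P K / P P P K / P P P K / P
K K K K P K K K K P K K K K P K
K K / K K K K / K K K K / K K K

Derivation:
Row 4: chart row 4, WS - tiled (columns 1-16): / P K K K / P K K K / P K K K /; work from column 16 back to 1 with K<->P swapped.
Row 5: chart row 5, RS - tile across columns 1-16 and work as-is.
Row 6: chart row 6, WS - tiled (columns 1-16): P K P P P P K P P P P K P P P P; work from column 16 back to 1 with K<->P swapped.
Row 7: chart row 1, RS - tile across columns 1-16 and work as-is.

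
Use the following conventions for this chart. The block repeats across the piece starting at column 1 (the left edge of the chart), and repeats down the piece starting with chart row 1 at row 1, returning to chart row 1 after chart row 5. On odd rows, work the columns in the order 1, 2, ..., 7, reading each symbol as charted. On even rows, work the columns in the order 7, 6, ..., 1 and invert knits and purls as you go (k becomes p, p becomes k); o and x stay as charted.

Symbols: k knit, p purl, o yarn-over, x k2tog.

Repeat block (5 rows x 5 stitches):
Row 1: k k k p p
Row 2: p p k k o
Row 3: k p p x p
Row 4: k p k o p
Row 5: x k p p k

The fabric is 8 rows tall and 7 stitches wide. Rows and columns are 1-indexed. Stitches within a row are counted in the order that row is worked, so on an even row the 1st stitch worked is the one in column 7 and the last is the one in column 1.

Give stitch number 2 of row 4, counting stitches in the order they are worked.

Row 4 uses chart row ((4-1) mod 5)+1 = 4. Row 4 is even, so WS.
Chart row 4 tiled across columns 1-7: k p k o p k p
WS row: flip the tiled sequence (start at column 7) and apply k<->p; o and x stay.
Row 4 as worked: k p k o p k p
The 2nd stitch worked is p.

== STITCH ==
p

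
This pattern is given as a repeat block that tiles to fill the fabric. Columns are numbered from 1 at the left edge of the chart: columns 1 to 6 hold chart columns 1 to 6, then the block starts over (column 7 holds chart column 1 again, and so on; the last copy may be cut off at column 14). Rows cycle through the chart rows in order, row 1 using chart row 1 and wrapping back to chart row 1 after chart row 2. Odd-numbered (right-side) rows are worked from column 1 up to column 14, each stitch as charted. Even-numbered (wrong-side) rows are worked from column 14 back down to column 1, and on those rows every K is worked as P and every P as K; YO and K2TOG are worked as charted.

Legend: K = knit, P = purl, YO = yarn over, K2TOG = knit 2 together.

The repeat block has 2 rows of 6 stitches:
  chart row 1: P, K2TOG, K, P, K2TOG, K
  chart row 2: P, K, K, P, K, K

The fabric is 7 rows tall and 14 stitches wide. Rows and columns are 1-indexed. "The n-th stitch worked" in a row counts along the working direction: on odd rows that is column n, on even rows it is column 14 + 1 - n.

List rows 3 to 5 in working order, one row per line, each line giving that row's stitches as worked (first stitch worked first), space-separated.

== ROWS AS WORKED ==
P K2TOG K P K2TOG K P K2TOG K P K2TOG K P K2TOG
P K P P K P P K P P K P P K
P K2TOG K P K2TOG K P K2TOG K P K2TOG K P K2TOG

Derivation:
Row 3: chart row 1, RS - tile across columns 1-14 and work as-is.
Row 4: chart row 2, WS - tiled (columns 1-14): P K K P K K P K K P K K P K; work from column 14 back to 1 with K<->P swapped.
Row 5: chart row 1, RS - tile across columns 1-14 and work as-is.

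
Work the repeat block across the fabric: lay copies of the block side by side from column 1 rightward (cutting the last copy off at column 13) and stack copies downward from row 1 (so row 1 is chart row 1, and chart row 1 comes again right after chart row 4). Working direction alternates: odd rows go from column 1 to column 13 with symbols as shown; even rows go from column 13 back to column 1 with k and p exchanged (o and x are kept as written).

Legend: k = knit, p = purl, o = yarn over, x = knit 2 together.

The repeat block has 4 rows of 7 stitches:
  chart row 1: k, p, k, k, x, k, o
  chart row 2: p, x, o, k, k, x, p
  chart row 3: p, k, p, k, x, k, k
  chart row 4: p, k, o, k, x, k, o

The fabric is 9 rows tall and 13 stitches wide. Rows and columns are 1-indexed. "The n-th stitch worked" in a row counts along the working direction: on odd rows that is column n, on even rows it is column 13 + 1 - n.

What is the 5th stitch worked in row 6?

Stitch:
x

Derivation:
Row 6: (6-1) mod 4 = 1, so use chart row 2. Even row -> WS.
Chart row 2 tiled across columns 1-13: p x o k k x p p x o k k x
WS: work from column 13 back to column 1 (reverse the tiled row), swapping k<->p (o and x unchanged).
Row 6 as worked: x p p o x k k x p p o x k
The 5th stitch worked is x.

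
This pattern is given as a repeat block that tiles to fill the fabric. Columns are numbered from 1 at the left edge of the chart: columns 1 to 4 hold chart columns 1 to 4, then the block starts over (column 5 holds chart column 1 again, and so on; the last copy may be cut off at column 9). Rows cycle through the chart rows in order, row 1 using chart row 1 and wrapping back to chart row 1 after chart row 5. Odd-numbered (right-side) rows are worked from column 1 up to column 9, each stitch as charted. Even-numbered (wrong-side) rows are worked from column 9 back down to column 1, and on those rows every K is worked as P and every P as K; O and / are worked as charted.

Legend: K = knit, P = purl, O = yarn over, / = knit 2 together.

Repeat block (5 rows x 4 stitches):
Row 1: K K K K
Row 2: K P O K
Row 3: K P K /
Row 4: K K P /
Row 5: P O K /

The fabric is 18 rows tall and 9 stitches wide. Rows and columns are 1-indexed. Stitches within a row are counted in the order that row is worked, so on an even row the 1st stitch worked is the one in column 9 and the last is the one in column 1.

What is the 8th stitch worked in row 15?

== STITCH ==
/

Derivation:
Row 15 uses chart row ((15-1) mod 5)+1 = 5. Row 15 is odd, so RS.
Chart row 5 tiled across columns 1-9: P O K / P O K / P
Right side: take the tiled row as-is (worked left to right from column 1).
Stitch 8 in working order -> /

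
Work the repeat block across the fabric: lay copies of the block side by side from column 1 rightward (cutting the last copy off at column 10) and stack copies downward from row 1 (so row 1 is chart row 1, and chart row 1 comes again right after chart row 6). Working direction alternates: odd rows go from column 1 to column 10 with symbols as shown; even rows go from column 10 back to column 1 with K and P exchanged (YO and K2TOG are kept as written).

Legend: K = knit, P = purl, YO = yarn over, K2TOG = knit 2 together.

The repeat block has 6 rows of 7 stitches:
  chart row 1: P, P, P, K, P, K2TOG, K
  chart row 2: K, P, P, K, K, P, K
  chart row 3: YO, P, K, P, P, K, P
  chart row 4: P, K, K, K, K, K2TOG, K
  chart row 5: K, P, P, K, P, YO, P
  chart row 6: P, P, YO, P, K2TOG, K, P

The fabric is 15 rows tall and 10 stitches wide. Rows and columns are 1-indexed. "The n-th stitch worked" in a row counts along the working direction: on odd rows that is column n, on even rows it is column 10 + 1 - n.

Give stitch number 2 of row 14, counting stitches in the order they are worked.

Stitch:
K

Derivation:
Row 14 uses chart row ((14-1) mod 6)+1 = 2. Row 14 is even, so WS.
Chart row 2 tiled across columns 1-10: K P P K K P K K P P
WS: work from column 10 back to column 1 (reverse the tiled row), swapping K<->P (YO and K2TOG unchanged).
Row 14 as worked: K K P P K P P K K P
Stitch 2 in working order -> K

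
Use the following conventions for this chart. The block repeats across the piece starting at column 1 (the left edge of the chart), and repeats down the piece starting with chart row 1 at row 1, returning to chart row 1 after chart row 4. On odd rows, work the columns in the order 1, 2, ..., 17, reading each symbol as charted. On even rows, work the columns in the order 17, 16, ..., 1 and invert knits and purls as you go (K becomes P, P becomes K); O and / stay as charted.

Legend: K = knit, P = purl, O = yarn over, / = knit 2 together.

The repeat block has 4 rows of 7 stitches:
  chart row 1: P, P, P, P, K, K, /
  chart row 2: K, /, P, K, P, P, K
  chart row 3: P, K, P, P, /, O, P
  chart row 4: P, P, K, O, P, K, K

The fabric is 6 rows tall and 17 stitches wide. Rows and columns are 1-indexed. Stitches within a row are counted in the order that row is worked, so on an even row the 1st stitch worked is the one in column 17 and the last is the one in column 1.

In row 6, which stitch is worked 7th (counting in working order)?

Row 6 uses chart row ((6-1) mod 4)+1 = 2. Row 6 is even, so WS.
Chart row 2 tiled across columns 1-17: K / P K P P K K / P K P P K K / P
WS row: flip the tiled sequence (start at column 17) and apply K<->P; O and / stay.
Row 6 as worked: K / P P K K P K / P P K K P K / P
Counting 7 along the worked row gives P.

== STITCH ==
P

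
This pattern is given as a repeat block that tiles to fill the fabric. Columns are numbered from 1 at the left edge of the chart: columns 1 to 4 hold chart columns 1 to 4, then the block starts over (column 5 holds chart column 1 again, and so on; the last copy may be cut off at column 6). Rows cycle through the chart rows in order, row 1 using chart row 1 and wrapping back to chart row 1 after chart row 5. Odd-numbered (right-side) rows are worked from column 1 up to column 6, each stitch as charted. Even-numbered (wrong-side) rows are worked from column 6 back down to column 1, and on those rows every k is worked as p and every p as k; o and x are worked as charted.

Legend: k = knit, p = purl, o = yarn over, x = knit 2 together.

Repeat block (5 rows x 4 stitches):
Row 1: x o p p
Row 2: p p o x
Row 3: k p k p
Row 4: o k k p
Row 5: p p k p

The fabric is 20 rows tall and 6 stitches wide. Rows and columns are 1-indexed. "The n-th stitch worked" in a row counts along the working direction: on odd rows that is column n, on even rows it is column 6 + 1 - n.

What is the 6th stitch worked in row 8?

Row 8: (8-1) mod 5 = 2, so use chart row 3. Even row -> WS.
Chart row 3 tiled across columns 1-6: k p k p k p
Wrong side: read the tiled row from column 6 down to 1 and exchange k with p (leave o, x).
Row 8 as worked: k p k p k p
The 6th stitch worked is p.

== STITCH ==
p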